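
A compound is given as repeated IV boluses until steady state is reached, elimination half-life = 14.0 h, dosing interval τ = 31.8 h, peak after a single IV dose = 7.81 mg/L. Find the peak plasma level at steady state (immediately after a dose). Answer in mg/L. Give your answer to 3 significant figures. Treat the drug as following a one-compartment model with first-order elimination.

k = ln2 / t½ = 0.693147 / 14.0 = 0.04951 h⁻¹
e^(−kτ) = e^(−0.04951 × 31.8) = 0.2071
Accumulation ratio R = 1 / (1 − e^(−kτ)) = 1 / (1 − 0.2071) = 1.261
Steady-state peak = C₀ × R = 7.81 × 1.261 = 9.848 mg/L

9.85 mg/L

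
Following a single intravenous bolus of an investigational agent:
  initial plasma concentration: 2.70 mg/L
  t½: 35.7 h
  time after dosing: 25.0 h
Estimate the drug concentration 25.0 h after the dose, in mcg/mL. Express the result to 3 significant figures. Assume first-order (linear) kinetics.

1.66 mcg/mL

k = ln2 / t½ = 0.693147 / 35.7 = 0.01942 h⁻¹
C = C₀ · e^(−k·t) = 2.700 × e^(−0.01942 × 25.0)
  = 2.700 × 0.6154 = 1.662 mg/L
(1.662 mg/L = 1.662 mcg/mL)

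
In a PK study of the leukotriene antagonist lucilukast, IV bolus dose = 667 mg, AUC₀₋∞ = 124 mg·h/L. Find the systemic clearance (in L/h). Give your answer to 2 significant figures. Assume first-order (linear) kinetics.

5.4 L/h

CL = Dose / AUC = 667 / 124 = 5.379 L/h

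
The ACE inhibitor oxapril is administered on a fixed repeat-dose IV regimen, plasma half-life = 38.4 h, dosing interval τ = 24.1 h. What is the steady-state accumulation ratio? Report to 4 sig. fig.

2.835

k = ln2 / t½ = 0.693147 / 38.4 = 0.01805 h⁻¹
e^(−kτ) = e^(−0.01805 × 24.1) = 0.6473
Accumulation ratio R = 1 / (1 − e^(−kτ)) = 1 / (1 − 0.6473) = 2.835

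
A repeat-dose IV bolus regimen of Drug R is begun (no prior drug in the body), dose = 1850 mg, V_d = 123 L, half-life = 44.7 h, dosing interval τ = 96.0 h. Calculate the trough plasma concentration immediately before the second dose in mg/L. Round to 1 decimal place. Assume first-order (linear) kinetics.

C₀ per dose = Dose / Vd = 1850 / 123 = 15.04 mg/L
k = ln2 / t½ = 0.693147 / 44.7 = 0.01551 h⁻¹
Fraction remaining after one interval: r = e^(−kτ) = e^(−0.01551 × 96.0) = 0.2256
Before dose 2, 1 dose has been given (aged 1τ).
C_trough = C₀ × r = 15.04 × 0.2256 = 3.393 mg/L

3.4 mg/L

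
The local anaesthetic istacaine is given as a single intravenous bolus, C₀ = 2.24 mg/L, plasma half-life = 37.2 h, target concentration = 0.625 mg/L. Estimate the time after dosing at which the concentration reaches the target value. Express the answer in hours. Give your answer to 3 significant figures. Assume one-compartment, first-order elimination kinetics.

k = ln2 / t½ = 0.693147 / 37.2 = 0.01863 h⁻¹
t = ln(C₀ / C) / k = ln(2.240 / 0.625) / 0.01863
  = ln(3.584) / 0.01863 = 1.276 / 0.01863 = 68.49 h

68.5 h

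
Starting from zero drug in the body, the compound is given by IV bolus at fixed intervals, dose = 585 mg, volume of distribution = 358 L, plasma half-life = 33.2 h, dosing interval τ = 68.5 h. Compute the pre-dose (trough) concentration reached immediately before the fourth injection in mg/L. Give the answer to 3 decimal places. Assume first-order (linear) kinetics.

C₀ per dose = Dose / Vd = 585 / 358 = 1.634 mg/L
k = ln2 / t½ = 0.693147 / 33.2 = 0.02088 h⁻¹
Fraction remaining after one interval: r = e^(−kτ) = e^(−0.02088 × 68.5) = 0.2392
Before dose 4, 3 doses have been given (aged 1τ, 2τ, 3τ).
C_trough = C₀ × (r + r² + … + r^3) = C₀ × r(1−r^3)/(1−r)
        = 1.634 × 0.2392 × (1 − 0.01369) / (1 − 0.2392) = 0.5067 mg/L

0.507 mg/L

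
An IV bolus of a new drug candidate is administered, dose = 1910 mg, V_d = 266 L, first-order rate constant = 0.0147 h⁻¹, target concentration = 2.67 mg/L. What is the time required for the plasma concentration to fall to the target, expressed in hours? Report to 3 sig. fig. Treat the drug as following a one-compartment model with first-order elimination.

C₀ = Dose / Vd = 1910 / 266 = 7.180 mg/L
t = ln(C₀ / C) / k = ln(7.180 / 2.67) / 0.01470
  = ln(2.689) / 0.01470 = 0.9892 / 0.01470 = 67.29 h

67.3 h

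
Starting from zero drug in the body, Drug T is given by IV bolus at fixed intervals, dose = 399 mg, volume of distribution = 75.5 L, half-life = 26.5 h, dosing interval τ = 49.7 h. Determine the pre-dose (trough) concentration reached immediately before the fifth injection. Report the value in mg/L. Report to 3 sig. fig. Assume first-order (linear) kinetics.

C₀ per dose = Dose / Vd = 399 / 75.5 = 5.285 mg/L
k = ln2 / t½ = 0.693147 / 26.5 = 0.02616 h⁻¹
Fraction remaining after one interval: r = e^(−kτ) = e^(−0.02616 × 49.7) = 0.2725
Before dose 5, 4 doses have been given (aged 1τ, 2τ, 3τ, 4τ).
C_trough = C₀ × (r + r² + … + r^4) = C₀ × r(1−r^4)/(1−r)
        = 5.285 × 0.2725 × (1 − 0.005514) / (1 − 0.2725) = 1.969 mg/L

1.97 mg/L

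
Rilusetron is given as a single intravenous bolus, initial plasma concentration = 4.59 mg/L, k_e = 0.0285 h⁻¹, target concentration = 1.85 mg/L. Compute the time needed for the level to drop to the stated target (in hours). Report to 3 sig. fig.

31.9 h

t = ln(C₀ / C) / k = ln(4.590 / 1.85) / 0.02850
  = ln(2.481) / 0.02850 = 0.9087 / 0.02850 = 31.88 h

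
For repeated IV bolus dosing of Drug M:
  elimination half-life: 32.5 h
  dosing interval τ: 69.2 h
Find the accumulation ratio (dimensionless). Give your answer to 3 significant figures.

k = ln2 / t½ = 0.693147 / 32.5 = 0.02133 h⁻¹
e^(−kτ) = e^(−0.02133 × 69.2) = 0.2285
Accumulation ratio R = 1 / (1 − e^(−kτ)) = 1 / (1 − 0.2285) = 1.296

1.30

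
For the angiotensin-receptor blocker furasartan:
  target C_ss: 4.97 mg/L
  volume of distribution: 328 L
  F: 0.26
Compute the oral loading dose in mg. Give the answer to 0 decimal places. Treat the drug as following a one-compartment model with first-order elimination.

6270 mg

LD = Css × Vd / F = 4.97 × 328 / 0.26 = 6270 mg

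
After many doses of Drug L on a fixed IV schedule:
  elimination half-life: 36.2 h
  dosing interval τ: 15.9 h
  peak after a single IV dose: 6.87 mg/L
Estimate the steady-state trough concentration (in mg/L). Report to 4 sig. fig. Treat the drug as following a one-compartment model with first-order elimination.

19.30 mg/L

k = ln2 / t½ = 0.693147 / 36.2 = 0.01915 h⁻¹
e^(−kτ) = e^(−0.01915 × 15.9) = 0.7375
Accumulation ratio R = 1 / (1 − e^(−kτ)) = 1 / (1 − 0.7375) = 3.810
Steady-state trough = C₀ × R × e^(−kτ) = 6.87 × 3.810 × 0.7375 = 19.30 mg/L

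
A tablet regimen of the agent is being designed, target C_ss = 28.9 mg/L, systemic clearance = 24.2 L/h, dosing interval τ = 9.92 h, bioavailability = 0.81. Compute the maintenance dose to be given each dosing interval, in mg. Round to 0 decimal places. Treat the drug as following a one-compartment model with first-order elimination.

8565 mg

At steady state, F × (Dose/τ) = Css × CL.
Dose = Css × CL × τ / F = 28.9 × 24.20 × 9.92 / 0.81 = 8565 mg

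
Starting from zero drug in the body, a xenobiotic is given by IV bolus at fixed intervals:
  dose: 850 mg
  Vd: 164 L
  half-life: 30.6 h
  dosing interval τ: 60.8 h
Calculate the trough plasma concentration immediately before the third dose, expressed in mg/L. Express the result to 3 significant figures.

C₀ per dose = Dose / Vd = 850 / 164 = 5.183 mg/L
k = ln2 / t½ = 0.693147 / 30.6 = 0.02265 h⁻¹
Fraction remaining after one interval: r = e^(−kτ) = e^(−0.02265 × 60.8) = 0.2523
Before dose 3, 2 doses have been given (aged 1τ, 2τ).
C_trough = C₀ × (r + r²) = 5.183 × (0.2523 + 0.06366) = 1.638 mg/L

1.64 mg/L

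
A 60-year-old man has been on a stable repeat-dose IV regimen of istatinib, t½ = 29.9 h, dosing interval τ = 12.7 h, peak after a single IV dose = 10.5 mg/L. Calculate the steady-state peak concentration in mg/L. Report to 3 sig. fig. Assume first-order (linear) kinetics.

k = ln2 / t½ = 0.693147 / 29.9 = 0.02318 h⁻¹
e^(−kτ) = e^(−0.02318 × 12.7) = 0.7450
Accumulation ratio R = 1 / (1 − e^(−kτ)) = 1 / (1 − 0.7450) = 3.922
Steady-state peak = C₀ × R = 10.5 × 3.922 = 41.18 mg/L

41.2 mg/L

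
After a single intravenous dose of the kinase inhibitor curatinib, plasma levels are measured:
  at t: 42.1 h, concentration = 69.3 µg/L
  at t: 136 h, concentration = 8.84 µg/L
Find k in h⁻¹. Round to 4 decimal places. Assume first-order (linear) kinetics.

0.0219 h⁻¹

k = ln(C₁/C₂) / (t₂ − t₁) = ln(69.3/8.84) / (136 − 42.1)
  = 2.059 / 93.90 = 0.02193 h⁻¹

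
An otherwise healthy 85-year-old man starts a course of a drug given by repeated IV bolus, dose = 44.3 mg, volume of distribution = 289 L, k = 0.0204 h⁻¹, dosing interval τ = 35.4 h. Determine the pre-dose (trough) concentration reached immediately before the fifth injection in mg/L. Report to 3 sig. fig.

0.137 mg/L

C₀ per dose = Dose / Vd = 44.3 / 289 = 0.1533 mg/L
Fraction remaining after one interval: r = e^(−kτ) = e^(−0.02040 × 35.4) = 0.4857
Before dose 5, 4 doses have been given (aged 1τ, 2τ, 3τ, 4τ).
C_trough = C₀ × (r + r² + … + r^4) = C₀ × r(1−r^4)/(1−r)
        = 0.1533 × 0.4857 × (1 − 0.05565) / (1 − 0.4857) = 0.1367 mg/L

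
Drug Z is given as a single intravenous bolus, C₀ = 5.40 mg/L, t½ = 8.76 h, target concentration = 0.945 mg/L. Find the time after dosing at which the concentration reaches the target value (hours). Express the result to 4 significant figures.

22.03 h

k = ln2 / t½ = 0.693147 / 8.76 = 0.07913 h⁻¹
t = ln(C₀ / C) / k = ln(5.400 / 0.945) / 0.07913
  = ln(5.714) / 0.07913 = 1.743 / 0.07913 = 22.03 h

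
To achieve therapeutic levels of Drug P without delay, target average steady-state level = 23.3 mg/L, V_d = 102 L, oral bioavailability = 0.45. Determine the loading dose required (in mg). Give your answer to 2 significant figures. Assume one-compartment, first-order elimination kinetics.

LD = Css × Vd / F = 23.3 × 102 / 0.45 = 5281 mg

5300 mg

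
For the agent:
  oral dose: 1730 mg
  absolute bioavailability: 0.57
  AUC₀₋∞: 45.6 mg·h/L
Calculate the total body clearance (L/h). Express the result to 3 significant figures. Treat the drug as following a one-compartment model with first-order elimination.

CL = F·Dose / AUC = 0.57 × 1730 / 45.6 = 21.63 L/h

21.6 L/h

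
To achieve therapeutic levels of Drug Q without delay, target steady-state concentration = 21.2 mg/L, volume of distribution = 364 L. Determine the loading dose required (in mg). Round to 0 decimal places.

LD = Css × Vd = 21.2 × 364 = 7717 mg

7717 mg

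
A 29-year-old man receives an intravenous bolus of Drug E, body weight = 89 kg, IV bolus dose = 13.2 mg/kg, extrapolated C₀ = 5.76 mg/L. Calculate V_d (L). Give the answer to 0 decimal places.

204 L

Dose = 13.2 × 89 = 1175 mg
Vd = Dose / C₀ = 1175 / 5.76 = 204.0 L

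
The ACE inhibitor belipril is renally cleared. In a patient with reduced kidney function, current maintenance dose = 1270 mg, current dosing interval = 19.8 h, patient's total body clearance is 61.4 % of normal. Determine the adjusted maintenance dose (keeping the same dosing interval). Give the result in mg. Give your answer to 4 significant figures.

779.8 mg

To keep the same average steady-state level, dosing rate must scale with clearance.
CL ratio = 61.4 / 100 = 0.6140
New dose (same interval) = 1270 × 0.6140 = 779.8 mg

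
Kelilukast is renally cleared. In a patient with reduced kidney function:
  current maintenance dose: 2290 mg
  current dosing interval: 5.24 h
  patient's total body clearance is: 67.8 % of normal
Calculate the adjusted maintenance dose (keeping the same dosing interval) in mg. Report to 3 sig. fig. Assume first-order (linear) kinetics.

1550 mg

To keep the same average steady-state level, dosing rate must scale with clearance.
CL ratio = 67.8 / 100 = 0.6780
New dose (same interval) = 2290 × 0.6780 = 1553 mg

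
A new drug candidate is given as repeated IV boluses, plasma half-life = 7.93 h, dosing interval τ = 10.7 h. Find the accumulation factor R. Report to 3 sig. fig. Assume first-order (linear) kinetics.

k = ln2 / t½ = 0.693147 / 7.93 = 0.08741 h⁻¹
e^(−kτ) = e^(−0.08741 × 10.7) = 0.3925
Accumulation ratio R = 1 / (1 − e^(−kτ)) = 1 / (1 − 0.3925) = 1.646

1.65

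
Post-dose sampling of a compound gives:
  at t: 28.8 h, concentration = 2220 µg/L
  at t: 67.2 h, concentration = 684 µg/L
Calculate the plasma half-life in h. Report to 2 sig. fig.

23 h

k = ln(C₁/C₂) / (t₂ − t₁) = ln(2220/684) / (67.2 − 28.8)
  = 1.177 / 38.40 = 0.03065 h⁻¹
t½ = ln2 / k = 0.693147 / 0.03065 = 22.61 h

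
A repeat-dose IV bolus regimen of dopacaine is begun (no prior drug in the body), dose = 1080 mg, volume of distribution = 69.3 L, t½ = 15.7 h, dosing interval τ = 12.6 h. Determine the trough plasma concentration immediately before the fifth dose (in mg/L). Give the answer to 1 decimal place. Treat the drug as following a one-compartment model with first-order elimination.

C₀ per dose = Dose / Vd = 1080 / 69.3 = 15.58 mg/L
k = ln2 / t½ = 0.693147 / 15.7 = 0.04415 h⁻¹
Fraction remaining after one interval: r = e^(−kτ) = e^(−0.04415 × 12.6) = 0.5733
Before dose 5, 4 doses have been given (aged 1τ, 2τ, 3τ, 4τ).
C_trough = C₀ × (r + r² + … + r^4) = C₀ × r(1−r^4)/(1−r)
        = 15.58 × 0.5733 × (1 − 0.1080) / (1 − 0.5733) = 18.67 mg/L

18.7 mg/L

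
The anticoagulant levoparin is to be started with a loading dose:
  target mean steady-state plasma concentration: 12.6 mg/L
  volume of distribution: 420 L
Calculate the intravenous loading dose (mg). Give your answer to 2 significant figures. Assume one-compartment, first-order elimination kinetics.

LD = Css × Vd = 12.6 × 420 = 5292 mg

5300 mg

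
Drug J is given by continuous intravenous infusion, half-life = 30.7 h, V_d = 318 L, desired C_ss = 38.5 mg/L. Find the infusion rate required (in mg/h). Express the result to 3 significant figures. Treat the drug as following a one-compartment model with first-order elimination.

276 mg/h

k = ln2 / t½ = 0.693147 / 30.7 = 0.02258 h⁻¹
CL = k × Vd = 0.02258 × 318 = 7.180 L/h
At steady state, infusion rate R₀ = Css × CL = 38.5 × 7.180 = 276.4 mg/h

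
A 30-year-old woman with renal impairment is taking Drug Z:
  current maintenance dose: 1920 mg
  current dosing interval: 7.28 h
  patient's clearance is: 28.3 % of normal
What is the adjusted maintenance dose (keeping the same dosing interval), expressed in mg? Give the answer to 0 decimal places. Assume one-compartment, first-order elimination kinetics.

543 mg

To keep the same average steady-state level, dosing rate must scale with clearance.
CL ratio = 28.3 / 100 = 0.2830
New dose (same interval) = 1920 × 0.2830 = 543.4 mg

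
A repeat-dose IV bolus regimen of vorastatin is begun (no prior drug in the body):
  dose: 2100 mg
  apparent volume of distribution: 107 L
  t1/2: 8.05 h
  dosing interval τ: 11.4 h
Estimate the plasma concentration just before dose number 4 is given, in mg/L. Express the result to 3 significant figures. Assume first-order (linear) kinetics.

C₀ per dose = Dose / Vd = 2100 / 107 = 19.63 mg/L
k = ln2 / t½ = 0.693147 / 8.05 = 0.08611 h⁻¹
Fraction remaining after one interval: r = e^(−kτ) = e^(−0.08611 × 11.4) = 0.3747
Before dose 4, 3 doses have been given (aged 1τ, 2τ, 3τ).
C_trough = C₀ × (r + r² + … + r^3) = C₀ × r(1−r^3)/(1−r)
        = 19.63 × 0.3747 × (1 − 0.05261) / (1 − 0.3747) = 11.14 mg/L

11.1 mg/L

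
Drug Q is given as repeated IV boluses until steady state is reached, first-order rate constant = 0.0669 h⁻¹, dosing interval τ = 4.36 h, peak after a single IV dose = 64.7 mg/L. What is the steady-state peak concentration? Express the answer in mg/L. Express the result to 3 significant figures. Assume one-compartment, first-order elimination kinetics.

256 mg/L

e^(−kτ) = e^(−0.06690 × 4.36) = 0.7470
Accumulation ratio R = 1 / (1 − e^(−kτ)) = 1 / (1 − 0.7470) = 3.953
Steady-state peak = C₀ × R = 64.7 × 3.953 = 255.8 mg/L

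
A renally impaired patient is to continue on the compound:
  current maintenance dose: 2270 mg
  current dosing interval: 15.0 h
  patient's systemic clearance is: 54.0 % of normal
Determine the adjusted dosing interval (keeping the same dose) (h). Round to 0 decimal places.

28 h

To keep the same average steady-state level, dosing rate must scale with clearance.
CL ratio = 54.0 / 100 = 0.5400
New interval (same dose) = 15.0 / 0.5400 = 27.78 h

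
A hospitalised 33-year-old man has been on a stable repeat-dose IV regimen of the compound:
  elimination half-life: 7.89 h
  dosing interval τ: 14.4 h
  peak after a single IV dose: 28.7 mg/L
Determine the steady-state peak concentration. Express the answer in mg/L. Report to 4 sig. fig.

k = ln2 / t½ = 0.693147 / 7.89 = 0.08785 h⁻¹
e^(−kτ) = e^(−0.08785 × 14.4) = 0.2822
Accumulation ratio R = 1 / (1 − e^(−kτ)) = 1 / (1 − 0.2822) = 1.393
Steady-state peak = C₀ × R = 28.7 × 1.393 = 39.98 mg/L

39.98 mg/L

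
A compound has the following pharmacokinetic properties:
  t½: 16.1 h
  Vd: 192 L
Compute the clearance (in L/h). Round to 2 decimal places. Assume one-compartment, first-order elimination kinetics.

8.27 L/h

k = ln2 / t½ = 0.693147 / 16.1 = 0.04305 h⁻¹
CL = k × Vd = 0.04305 × 192 = 8.266 L/h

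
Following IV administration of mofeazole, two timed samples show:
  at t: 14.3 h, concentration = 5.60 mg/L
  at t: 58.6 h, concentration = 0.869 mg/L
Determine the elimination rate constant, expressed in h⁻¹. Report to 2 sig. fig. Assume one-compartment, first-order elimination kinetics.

k = ln(C₁/C₂) / (t₂ − t₁) = ln(5.60/0.869) / (58.6 − 14.3)
  = 1.863 / 44.30 = 0.04205 h⁻¹

0.042 h⁻¹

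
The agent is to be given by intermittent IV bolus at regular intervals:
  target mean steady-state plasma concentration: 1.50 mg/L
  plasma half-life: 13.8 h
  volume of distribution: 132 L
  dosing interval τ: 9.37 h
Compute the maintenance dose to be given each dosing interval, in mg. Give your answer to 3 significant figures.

93.2 mg

k = ln2 / t½ = 0.693147 / 13.8 = 0.05023 h⁻¹
CL = k × Vd = 0.05023 × 132 = 6.630 L/h
At steady state, Dose/τ = Css × CL.
Dose = Css × CL × τ = 1.50 × 6.630 × 9.37 = 93.18 mg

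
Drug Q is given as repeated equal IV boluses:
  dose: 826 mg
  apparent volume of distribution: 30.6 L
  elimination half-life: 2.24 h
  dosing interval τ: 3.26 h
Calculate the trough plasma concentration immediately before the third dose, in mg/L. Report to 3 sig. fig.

C₀ per dose = Dose / Vd = 826 / 30.6 = 26.99 mg/L
k = ln2 / t½ = 0.693147 / 2.24 = 0.3094 h⁻¹
Fraction remaining after one interval: r = e^(−kτ) = e^(−0.3094 × 3.26) = 0.3647
Before dose 3, 2 doses have been given (aged 1τ, 2τ).
C_trough = C₀ × (r + r²) = 26.99 × (0.3647 + 0.1330) = 13.43 mg/L

13.4 mg/L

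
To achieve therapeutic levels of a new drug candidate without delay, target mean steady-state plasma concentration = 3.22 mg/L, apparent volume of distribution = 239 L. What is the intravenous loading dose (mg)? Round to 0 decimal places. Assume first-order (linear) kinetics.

770 mg

LD = Css × Vd = 3.22 × 239 = 769.6 mg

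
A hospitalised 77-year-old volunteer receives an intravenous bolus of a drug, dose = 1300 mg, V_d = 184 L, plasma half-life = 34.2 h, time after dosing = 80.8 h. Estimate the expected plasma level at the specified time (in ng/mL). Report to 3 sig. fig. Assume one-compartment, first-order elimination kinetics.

1370 ng/mL

C₀ = Dose / Vd = 1300 / 184 = 7.065 mg/L
k = ln2 / t½ = 0.693147 / 34.2 = 0.02027 h⁻¹
C = C₀ · e^(−k·t) = 7.065 × e^(−0.02027 × 80.8)
  = 7.065 × 0.1944 = 1.373 mg/L
Convert: 1.373 mg/L × 1000 = 1373 ng/mL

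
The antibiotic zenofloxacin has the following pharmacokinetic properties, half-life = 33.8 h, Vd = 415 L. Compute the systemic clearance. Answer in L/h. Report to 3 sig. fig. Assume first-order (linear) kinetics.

8.51 L/h

k = ln2 / t½ = 0.693147 / 33.8 = 0.02051 h⁻¹
CL = k × Vd = 0.02051 × 415 = 8.512 L/h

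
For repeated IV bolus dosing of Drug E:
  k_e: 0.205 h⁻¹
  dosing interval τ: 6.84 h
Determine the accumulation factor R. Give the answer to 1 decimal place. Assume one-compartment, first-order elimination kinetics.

e^(−kτ) = e^(−0.2050 × 6.84) = 0.2461
Accumulation ratio R = 1 / (1 − e^(−kτ)) = 1 / (1 − 0.2461) = 1.326

1.3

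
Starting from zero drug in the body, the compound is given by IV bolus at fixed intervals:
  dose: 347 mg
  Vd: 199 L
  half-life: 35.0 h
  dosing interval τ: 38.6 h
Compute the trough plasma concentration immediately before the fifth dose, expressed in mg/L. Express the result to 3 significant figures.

1.45 mg/L

C₀ per dose = Dose / Vd = 347 / 199 = 1.744 mg/L
k = ln2 / t½ = 0.693147 / 35.0 = 0.01980 h⁻¹
Fraction remaining after one interval: r = e^(−kτ) = e^(−0.01980 × 38.6) = 0.4657
Before dose 5, 4 doses have been given (aged 1τ, 2τ, 3τ, 4τ).
C_trough = C₀ × (r + r² + … + r^4) = C₀ × r(1−r^4)/(1−r)
        = 1.744 × 0.4657 × (1 − 0.04704) / (1 − 0.4657) = 1.449 mg/L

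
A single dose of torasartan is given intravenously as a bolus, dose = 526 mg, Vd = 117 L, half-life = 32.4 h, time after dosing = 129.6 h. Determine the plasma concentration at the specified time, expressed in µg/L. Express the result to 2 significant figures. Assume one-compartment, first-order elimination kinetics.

280 µg/L

C₀ = Dose / Vd = 526.0 / 117 = 4.496 mg/L
k = ln2 / t½ = 0.693147 / 32.4 = 0.02139 h⁻¹
t / t½ = 129.6 / 32.4 = 4 half-lives
C = C₀ × (1/2)^4 = 4.496 × 0.06250 = 0.2810 mg/L
Convert: 0.2810 mg/L × 1000 = 281.0 µg/L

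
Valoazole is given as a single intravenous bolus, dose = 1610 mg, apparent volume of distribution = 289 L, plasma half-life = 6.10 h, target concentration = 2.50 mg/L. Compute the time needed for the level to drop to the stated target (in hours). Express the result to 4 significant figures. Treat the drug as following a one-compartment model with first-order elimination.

C₀ = Dose / Vd = 1610 / 289 = 5.571 mg/L
k = ln2 / t½ = 0.693147 / 6.10 = 0.1136 h⁻¹
t = ln(C₀ / C) / k = ln(5.571 / 2.50) / 0.1136
  = ln(2.228) / 0.1136 = 0.8011 / 0.1136 = 7.052 h

7.052 h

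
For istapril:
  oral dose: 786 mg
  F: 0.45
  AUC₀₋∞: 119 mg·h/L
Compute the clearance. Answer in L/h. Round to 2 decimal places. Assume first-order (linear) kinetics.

CL = F·Dose / AUC = 0.45 × 786 / 119 = 2.972 L/h

2.97 L/h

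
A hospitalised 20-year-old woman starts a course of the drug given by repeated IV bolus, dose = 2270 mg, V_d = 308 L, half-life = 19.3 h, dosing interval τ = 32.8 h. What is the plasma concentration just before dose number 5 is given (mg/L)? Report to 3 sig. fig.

3.25 mg/L

C₀ per dose = Dose / Vd = 2270 / 308 = 7.370 mg/L
k = ln2 / t½ = 0.693147 / 19.3 = 0.03591 h⁻¹
Fraction remaining after one interval: r = e^(−kτ) = e^(−0.03591 × 32.8) = 0.3079
Before dose 5, 4 doses have been given (aged 1τ, 2τ, 3τ, 4τ).
C_trough = C₀ × (r + r² + … + r^4) = C₀ × r(1−r^4)/(1−r)
        = 7.370 × 0.3079 × (1 − 0.008987) / (1 − 0.3079) = 3.249 mg/L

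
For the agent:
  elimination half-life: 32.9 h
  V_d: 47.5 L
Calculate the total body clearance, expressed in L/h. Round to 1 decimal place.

1.0 L/h

k = ln2 / t½ = 0.693147 / 32.9 = 0.02107 h⁻¹
CL = k × Vd = 0.02107 × 47.5 = 1.001 L/h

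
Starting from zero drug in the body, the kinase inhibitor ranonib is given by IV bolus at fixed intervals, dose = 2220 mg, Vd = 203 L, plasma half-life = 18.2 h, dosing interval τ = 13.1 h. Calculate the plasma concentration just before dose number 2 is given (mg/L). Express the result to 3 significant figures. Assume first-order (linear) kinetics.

6.64 mg/L

C₀ per dose = Dose / Vd = 2220 / 203 = 10.94 mg/L
k = ln2 / t½ = 0.693147 / 18.2 = 0.03809 h⁻¹
Fraction remaining after one interval: r = e^(−kτ) = e^(−0.03809 × 13.1) = 0.6072
Before dose 2, 1 dose has been given (aged 1τ).
C_trough = C₀ × r = 10.94 × 0.6072 = 6.643 mg/L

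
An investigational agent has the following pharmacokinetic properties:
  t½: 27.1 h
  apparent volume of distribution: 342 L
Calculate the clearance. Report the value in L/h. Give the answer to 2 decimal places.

k = ln2 / t½ = 0.693147 / 27.1 = 0.02558 h⁻¹
CL = k × Vd = 0.02558 × 342 = 8.748 L/h

8.75 L/h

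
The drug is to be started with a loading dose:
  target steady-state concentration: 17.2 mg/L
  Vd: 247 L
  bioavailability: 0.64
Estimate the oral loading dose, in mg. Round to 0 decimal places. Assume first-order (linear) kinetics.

LD = Css × Vd / F = 17.2 × 247 / 0.64 = 6638 mg

6638 mg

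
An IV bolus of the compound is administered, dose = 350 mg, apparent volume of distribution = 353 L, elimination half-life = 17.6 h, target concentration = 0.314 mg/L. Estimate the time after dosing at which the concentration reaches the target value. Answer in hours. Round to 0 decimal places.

29 h

C₀ = Dose / Vd = 350.0 / 353 = 0.9915 mg/L
k = ln2 / t½ = 0.693147 / 17.6 = 0.03938 h⁻¹
t = ln(C₀ / C) / k = ln(0.9915 / 0.314) / 0.03938
  = ln(3.158) / 0.03938 = 1.150 / 0.03938 = 29.20 h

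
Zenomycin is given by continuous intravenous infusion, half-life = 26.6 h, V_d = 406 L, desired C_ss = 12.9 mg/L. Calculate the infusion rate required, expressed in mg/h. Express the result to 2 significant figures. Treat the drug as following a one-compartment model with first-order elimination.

140 mg/h

k = ln2 / t½ = 0.693147 / 26.6 = 0.02606 h⁻¹
CL = k × Vd = 0.02606 × 406 = 10.58 L/h
At steady state, infusion rate R₀ = Css × CL = 12.9 × 10.58 = 136.5 mg/h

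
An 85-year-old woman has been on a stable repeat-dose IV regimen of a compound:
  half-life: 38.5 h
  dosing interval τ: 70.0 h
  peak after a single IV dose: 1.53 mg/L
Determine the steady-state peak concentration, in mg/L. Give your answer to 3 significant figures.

k = ln2 / t½ = 0.693147 / 38.5 = 0.01800 h⁻¹
e^(−kτ) = e^(−0.01800 × 70.0) = 0.2837
Accumulation ratio R = 1 / (1 − e^(−kτ)) = 1 / (1 − 0.2837) = 1.396
Steady-state peak = C₀ × R = 1.53 × 1.396 = 2.136 mg/L

2.14 mg/L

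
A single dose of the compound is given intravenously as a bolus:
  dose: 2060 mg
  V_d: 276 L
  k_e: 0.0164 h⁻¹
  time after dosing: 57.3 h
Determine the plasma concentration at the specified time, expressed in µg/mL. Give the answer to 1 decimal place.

2.9 µg/mL

C₀ = Dose / Vd = 2060 / 276 = 7.464 mg/L
C = C₀ · e^(−k·t) = 7.464 × e^(−0.01640 × 57.3)
  = 7.464 × 0.3907 = 2.916 mg/L
(2.916 mg/L = 2.916 µg/mL)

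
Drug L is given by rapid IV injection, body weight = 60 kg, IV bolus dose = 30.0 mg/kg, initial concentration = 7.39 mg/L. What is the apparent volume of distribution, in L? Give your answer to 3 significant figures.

Dose = 30.0 × 60 = 1800 mg
Vd = Dose / C₀ = 1800 / 7.39 = 243.6 L

244 L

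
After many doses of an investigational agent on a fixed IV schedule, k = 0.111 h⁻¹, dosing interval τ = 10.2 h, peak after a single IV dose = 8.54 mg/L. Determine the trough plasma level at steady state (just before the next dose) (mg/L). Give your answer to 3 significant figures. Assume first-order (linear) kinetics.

e^(−kτ) = e^(−0.1110 × 10.2) = 0.3223
Accumulation ratio R = 1 / (1 − e^(−kτ)) = 1 / (1 − 0.3223) = 1.476
Steady-state trough = C₀ × R × e^(−kτ) = 8.54 × 1.476 × 0.3223 = 4.063 mg/L

4.06 mg/L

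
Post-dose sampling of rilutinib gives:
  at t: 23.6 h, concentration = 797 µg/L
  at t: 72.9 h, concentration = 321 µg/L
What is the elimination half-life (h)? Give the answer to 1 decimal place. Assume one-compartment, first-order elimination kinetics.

37.6 h

k = ln(C₁/C₂) / (t₂ − t₁) = ln(797/321) / (72.9 − 23.6)
  = 0.9094 / 49.30 = 0.01845 h⁻¹
t½ = ln2 / k = 0.693147 / 0.01845 = 37.57 h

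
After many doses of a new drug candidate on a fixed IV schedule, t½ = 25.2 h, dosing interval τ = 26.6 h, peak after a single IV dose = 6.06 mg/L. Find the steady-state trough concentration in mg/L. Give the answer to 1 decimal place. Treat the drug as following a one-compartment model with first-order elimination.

k = ln2 / t½ = 0.693147 / 25.2 = 0.02751 h⁻¹
e^(−kτ) = e^(−0.02751 × 26.6) = 0.4811
Accumulation ratio R = 1 / (1 − e^(−kτ)) = 1 / (1 − 0.4811) = 1.927
Steady-state trough = C₀ × R × e^(−kτ) = 6.06 × 1.927 × 0.4811 = 5.618 mg/L

5.6 mg/L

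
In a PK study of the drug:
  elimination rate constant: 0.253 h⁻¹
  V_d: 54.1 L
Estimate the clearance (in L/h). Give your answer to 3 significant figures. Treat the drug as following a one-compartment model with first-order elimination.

CL = k × Vd = 0.253 × 54.1 = 13.69 L/h

13.7 L/h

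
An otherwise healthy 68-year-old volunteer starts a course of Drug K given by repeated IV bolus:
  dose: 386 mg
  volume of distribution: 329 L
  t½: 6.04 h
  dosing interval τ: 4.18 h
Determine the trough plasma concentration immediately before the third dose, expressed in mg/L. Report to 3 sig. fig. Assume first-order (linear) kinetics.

C₀ per dose = Dose / Vd = 386 / 329 = 1.173 mg/L
k = ln2 / t½ = 0.693147 / 6.04 = 0.1148 h⁻¹
Fraction remaining after one interval: r = e^(−kτ) = e^(−0.1148 × 4.18) = 0.6189
Before dose 3, 2 doses have been given (aged 1τ, 2τ).
C_trough = C₀ × (r + r²) = 1.173 × (0.6189 + 0.3830) = 1.175 mg/L

1.18 mg/L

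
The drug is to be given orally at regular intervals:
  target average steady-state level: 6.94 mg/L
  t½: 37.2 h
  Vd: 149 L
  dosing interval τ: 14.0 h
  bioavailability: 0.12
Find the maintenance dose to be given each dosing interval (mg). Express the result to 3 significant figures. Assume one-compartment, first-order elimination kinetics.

2250 mg

k = ln2 / t½ = 0.693147 / 37.2 = 0.01863 h⁻¹
CL = k × Vd = 0.01863 × 149 = 2.776 L/h
At steady state, F × (Dose/τ) = Css × CL.
Dose = Css × CL × τ / F = 6.94 × 2.776 × 14.0 / 0.12 = 2248 mg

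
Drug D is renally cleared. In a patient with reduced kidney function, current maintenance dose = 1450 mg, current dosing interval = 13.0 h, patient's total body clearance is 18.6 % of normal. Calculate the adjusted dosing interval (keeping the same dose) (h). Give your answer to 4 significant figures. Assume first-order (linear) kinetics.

69.89 h

To keep the same average steady-state level, dosing rate must scale with clearance.
CL ratio = 18.6 / 100 = 0.1860
New interval (same dose) = 13.0 / 0.1860 = 69.89 h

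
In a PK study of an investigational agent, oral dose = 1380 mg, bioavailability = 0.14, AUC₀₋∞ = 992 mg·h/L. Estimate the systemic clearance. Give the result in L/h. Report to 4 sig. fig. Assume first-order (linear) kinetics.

CL = F·Dose / AUC = 0.14 × 1380 / 992 = 0.1948 L/h

0.1948 L/h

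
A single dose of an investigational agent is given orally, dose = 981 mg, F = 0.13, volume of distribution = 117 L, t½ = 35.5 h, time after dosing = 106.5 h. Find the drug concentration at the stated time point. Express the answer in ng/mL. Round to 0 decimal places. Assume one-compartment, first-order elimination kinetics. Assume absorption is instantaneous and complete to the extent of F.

136 ng/mL

Amount reaching circulation = F × Dose = 0.13 × 981.0 = 127.5 mg
C₀ = F·Dose / Vd = 127.5 / 117 = 1.090 mg/L
k = ln2 / t½ = 0.693147 / 35.5 = 0.01953 h⁻¹
t / t½ = 106.5 / 35.5 = 3 half-lives
C = C₀ × (1/2)^3 = 1.090 × 0.1250 = 0.1363 mg/L
Convert: 0.1363 mg/L × 1000 = 136.3 ng/mL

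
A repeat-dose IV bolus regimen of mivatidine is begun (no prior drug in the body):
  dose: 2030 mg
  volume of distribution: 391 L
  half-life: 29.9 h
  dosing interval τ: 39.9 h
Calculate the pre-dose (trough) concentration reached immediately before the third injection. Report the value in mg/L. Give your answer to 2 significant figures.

2.9 mg/L

C₀ per dose = Dose / Vd = 2030 / 391 = 5.192 mg/L
k = ln2 / t½ = 0.693147 / 29.9 = 0.02318 h⁻¹
Fraction remaining after one interval: r = e^(−kτ) = e^(−0.02318 × 39.9) = 0.3966
Before dose 3, 2 doses have been given (aged 1τ, 2τ).
C_trough = C₀ × (r + r²) = 5.192 × (0.3966 + 0.1573) = 2.876 mg/L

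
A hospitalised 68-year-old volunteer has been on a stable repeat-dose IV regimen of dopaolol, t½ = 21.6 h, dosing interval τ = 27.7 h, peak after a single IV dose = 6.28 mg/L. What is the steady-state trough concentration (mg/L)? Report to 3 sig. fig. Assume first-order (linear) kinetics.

4.38 mg/L

k = ln2 / t½ = 0.693147 / 21.6 = 0.03209 h⁻¹
e^(−kτ) = e^(−0.03209 × 27.7) = 0.4111
Accumulation ratio R = 1 / (1 − e^(−kτ)) = 1 / (1 − 0.4111) = 1.698
Steady-state trough = C₀ × R × e^(−kτ) = 6.28 × 1.698 × 0.4111 = 4.384 mg/L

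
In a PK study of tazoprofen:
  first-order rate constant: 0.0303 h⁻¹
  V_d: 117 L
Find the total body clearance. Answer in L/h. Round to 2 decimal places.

CL = k × Vd = 0.0303 × 117 = 3.545 L/h

3.55 L/h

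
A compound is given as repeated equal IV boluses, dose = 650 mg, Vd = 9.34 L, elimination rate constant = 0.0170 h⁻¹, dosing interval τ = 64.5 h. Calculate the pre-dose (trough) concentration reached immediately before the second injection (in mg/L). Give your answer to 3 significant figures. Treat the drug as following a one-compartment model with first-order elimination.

23.2 mg/L

C₀ per dose = Dose / Vd = 650 / 9.34 = 69.59 mg/L
Fraction remaining after one interval: r = e^(−kτ) = e^(−0.01700 × 64.5) = 0.3340
Before dose 2, 1 dose has been given (aged 1τ).
C_trough = C₀ × r = 69.59 × 0.3340 = 23.24 mg/L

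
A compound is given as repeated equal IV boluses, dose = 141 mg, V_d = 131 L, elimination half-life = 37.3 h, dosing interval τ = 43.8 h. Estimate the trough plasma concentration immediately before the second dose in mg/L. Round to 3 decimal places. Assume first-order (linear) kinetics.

0.477 mg/L

C₀ per dose = Dose / Vd = 141 / 131 = 1.076 mg/L
k = ln2 / t½ = 0.693147 / 37.3 = 0.01858 h⁻¹
Fraction remaining after one interval: r = e^(−kτ) = e^(−0.01858 × 43.8) = 0.4432
Before dose 2, 1 dose has been given (aged 1τ).
C_trough = C₀ × r = 1.076 × 0.4432 = 0.4769 mg/L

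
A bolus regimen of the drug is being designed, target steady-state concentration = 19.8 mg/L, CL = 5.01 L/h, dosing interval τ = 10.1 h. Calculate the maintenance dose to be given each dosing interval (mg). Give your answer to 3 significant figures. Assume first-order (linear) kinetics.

At steady state, Dose/τ = Css × CL.
Dose = Css × CL × τ = 19.8 × 5.010 × 10.1 = 1002 mg

1000 mg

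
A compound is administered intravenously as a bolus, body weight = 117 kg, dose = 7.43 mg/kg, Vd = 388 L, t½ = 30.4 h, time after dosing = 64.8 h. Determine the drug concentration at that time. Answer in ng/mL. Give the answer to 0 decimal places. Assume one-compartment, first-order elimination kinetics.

511 ng/mL

Total dose = 7.43 × 117 = 869.3 mg
C₀ = Dose / Vd = 869.3 / 388 = 2.240 mg/L
k = ln2 / t½ = 0.693147 / 30.4 = 0.02280 h⁻¹
C = C₀ · e^(−k·t) = 2.240 × e^(−0.02280 × 64.8)
  = 2.240 × 0.2282 = 0.5112 mg/L
Convert: 0.5112 mg/L × 1000 = 511.2 ng/mL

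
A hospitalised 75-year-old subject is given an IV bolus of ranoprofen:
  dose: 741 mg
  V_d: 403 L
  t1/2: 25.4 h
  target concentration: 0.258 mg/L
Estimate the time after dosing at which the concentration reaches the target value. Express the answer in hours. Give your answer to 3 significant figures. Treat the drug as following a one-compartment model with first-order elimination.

72.0 h

C₀ = Dose / Vd = 741.0 / 403 = 1.839 mg/L
k = ln2 / t½ = 0.693147 / 25.4 = 0.02729 h⁻¹
t = ln(C₀ / C) / k = ln(1.839 / 0.258) / 0.02729
  = ln(7.128) / 0.02729 = 1.964 / 0.02729 = 71.97 h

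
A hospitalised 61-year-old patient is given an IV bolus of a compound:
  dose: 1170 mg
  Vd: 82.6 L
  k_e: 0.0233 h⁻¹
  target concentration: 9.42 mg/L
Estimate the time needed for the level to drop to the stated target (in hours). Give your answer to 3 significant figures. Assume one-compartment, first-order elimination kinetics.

C₀ = Dose / Vd = 1170 / 82.6 = 14.16 mg/L
t = ln(C₀ / C) / k = ln(14.16 / 9.42) / 0.02330
  = ln(1.503) / 0.02330 = 0.4075 / 0.02330 = 17.49 h

17.5 h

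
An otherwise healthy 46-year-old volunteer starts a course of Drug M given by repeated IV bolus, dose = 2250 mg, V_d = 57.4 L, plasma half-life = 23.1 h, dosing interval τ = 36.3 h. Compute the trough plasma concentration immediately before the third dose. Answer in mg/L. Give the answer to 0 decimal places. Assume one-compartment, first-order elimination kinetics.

C₀ per dose = Dose / Vd = 2250 / 57.4 = 39.20 mg/L
k = ln2 / t½ = 0.693147 / 23.1 = 0.03001 h⁻¹
Fraction remaining after one interval: r = e^(−kτ) = e^(−0.03001 × 36.3) = 0.3364
Before dose 3, 2 doses have been given (aged 1τ, 2τ).
C_trough = C₀ × (r + r²) = 39.20 × (0.3364 + 0.1132) = 17.62 mg/L

18 mg/L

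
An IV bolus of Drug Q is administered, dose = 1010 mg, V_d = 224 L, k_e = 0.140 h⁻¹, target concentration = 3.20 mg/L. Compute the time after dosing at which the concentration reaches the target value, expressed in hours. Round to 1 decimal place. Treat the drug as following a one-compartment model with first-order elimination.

2.4 h

C₀ = Dose / Vd = 1010 / 224 = 4.509 mg/L
t = ln(C₀ / C) / k = ln(4.509 / 3.20) / 0.1400
  = ln(1.409) / 0.1400 = 0.3429 / 0.1400 = 2.449 h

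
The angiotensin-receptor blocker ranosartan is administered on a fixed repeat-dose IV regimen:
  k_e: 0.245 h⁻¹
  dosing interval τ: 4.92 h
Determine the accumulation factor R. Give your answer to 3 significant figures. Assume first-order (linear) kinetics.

e^(−kτ) = e^(−0.2450 × 4.92) = 0.2996
Accumulation ratio R = 1 / (1 − e^(−kτ)) = 1 / (1 − 0.2996) = 1.428

1.43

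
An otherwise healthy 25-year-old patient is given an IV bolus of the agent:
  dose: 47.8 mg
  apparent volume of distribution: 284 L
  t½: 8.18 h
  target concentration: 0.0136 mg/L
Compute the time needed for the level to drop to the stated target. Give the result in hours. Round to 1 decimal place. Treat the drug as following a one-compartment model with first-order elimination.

C₀ = Dose / Vd = 47.80 / 284 = 0.1683 mg/L
k = ln2 / t½ = 0.693147 / 8.18 = 0.08474 h⁻¹
t = ln(C₀ / C) / k = ln(0.1683 / 0.0136) / 0.08474
  = ln(12.38) / 0.08474 = 2.516 / 0.08474 = 29.69 h

29.7 h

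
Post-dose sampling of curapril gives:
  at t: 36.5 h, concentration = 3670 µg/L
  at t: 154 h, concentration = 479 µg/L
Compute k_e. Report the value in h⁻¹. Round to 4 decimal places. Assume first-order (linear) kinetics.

k = ln(C₁/C₂) / (t₂ − t₁) = ln(3670/479) / (154 − 36.5)
  = 2.036 / 117.5 = 0.01733 h⁻¹

0.0173 h⁻¹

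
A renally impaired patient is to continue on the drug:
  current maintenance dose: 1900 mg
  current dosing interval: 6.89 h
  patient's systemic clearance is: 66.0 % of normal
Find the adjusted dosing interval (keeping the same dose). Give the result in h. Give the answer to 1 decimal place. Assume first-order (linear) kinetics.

10.4 h

To keep the same average steady-state level, dosing rate must scale with clearance.
CL ratio = 66.0 / 100 = 0.6600
New interval (same dose) = 6.89 / 0.6600 = 10.44 h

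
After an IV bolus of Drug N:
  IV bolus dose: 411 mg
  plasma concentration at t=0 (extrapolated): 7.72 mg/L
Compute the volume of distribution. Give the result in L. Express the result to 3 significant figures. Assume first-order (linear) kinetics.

Vd = Dose / C₀ = 411.0 / 7.72 = 53.24 L

53.2 L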